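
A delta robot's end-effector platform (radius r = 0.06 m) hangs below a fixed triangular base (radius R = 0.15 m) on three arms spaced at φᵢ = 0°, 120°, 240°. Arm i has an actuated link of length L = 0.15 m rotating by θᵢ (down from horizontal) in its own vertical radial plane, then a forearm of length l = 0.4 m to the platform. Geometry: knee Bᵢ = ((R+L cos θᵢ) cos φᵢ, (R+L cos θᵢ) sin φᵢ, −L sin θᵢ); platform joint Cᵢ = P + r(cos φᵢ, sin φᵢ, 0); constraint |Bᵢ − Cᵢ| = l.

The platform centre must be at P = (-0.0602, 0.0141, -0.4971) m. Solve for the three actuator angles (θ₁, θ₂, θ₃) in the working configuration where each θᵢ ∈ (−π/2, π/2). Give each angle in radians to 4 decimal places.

arm 1 (φ=0.0°): x'=-0.0602, y'=0.0141
  e−x'=0.1502;  (l²−L²−(e−x')²−y'²−z²)/2L = -0.4412
  θ1 = atan2(B,A) + arccos(C/0.5193) = 1.3088
φ2=120.0° → target in arm frame (0.0423, 0.0451)
  A=0.0477, B=-0.4971, C=(l²−L²−A²−y'²−z²)/(2L)=-0.3797
  √(A²+B²)=0.4994;  θ2 = -1.4752+2.4347 ≈ 0.9595
arm 3 (φ=240.0°): x'=0.0179, y'=-0.0592
  A=0.0721, B=-0.4971, C=(l²−L²−A²−y'²−z²)/(2L)=-0.3944
  γ=atan2(-0.4971,0.0721)=-1.4267;  ψ=arccos(-0.7851)=2.4737;  θ3=γ+ψ≈1.0470

θ₁ = 1.3088, θ₂ = 0.9595, θ₃ = 1.0470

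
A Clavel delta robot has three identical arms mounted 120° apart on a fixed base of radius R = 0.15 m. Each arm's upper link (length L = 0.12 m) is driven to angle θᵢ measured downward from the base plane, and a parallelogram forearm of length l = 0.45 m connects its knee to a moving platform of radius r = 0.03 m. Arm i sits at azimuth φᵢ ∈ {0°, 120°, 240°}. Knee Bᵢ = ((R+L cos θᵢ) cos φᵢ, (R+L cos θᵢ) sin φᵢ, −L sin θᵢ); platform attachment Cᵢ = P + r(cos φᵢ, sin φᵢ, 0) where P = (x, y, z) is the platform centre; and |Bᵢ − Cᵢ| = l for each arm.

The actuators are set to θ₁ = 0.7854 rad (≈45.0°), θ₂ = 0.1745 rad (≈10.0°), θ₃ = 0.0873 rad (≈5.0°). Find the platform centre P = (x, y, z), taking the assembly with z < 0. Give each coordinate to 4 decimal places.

(-0.1011, -0.0106, -0.4147)

arm 1 at φ=0.0°: ρ1 = 0.2049;  O1 = (0.2049, 0.0000, -0.0849)
φ2=120.0°: virtual centre (-0.1191, 0.2063, -0.0208), radius l
O3 = (0.2395·cos240.0°, 0.2395·sin240.0°, -0.0105) = (-0.1198, -0.2075, -0.0105)
|O₂|²−|O₁|² = 0.0080;  |O₃|²−|O₁|² = 0.0083
[-0.6479 0.4125 0.1280]·P = 0.0080;  [-0.6492 -0.4149 0.1488]·P = 0.0083
det = 0.5366;  x = -0.0126+0.2134z,  y = -0.0004+0.0247z
into |P−O₁|² = l²: 1.0461z² + 0.0769z + -0.1480 = 0;  Δ = 0.6253;  z = -0.4147 or 0.3412 → z<0 root = -0.4147
x = -0.1011, y = -0.0106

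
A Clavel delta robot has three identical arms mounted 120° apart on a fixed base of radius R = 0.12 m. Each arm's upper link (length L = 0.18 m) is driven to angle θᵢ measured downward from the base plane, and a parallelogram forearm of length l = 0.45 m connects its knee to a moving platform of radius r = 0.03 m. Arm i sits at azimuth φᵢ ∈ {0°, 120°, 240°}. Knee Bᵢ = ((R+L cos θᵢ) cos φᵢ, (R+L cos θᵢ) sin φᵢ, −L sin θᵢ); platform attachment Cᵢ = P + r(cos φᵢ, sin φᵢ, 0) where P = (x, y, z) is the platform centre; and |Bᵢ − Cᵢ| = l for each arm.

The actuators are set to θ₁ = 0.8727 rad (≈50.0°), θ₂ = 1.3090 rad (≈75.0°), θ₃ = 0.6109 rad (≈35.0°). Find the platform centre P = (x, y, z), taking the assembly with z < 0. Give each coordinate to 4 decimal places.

S1 = (0.2057·cos0.0°, 0.2057·sin0.0°, -0.1379) = (0.2057, 0.0000, -0.1379)
arm 2 at φ=120.0°: e+L cos θ2 = 0.1366;  S2 = (-0.0683, 0.1183, -0.1739)
S3 = (0.2374·cos240.0°, 0.2374·sin240.0°, -0.1032) = (-0.1187, -0.2056, -0.1032)
eliminate P² terms by subtracting sphere 1 from 2 and 3
[-0.5480 0.2366 -0.0719]·P = -0.0124;  [-0.6488 -0.4113 0.0693]·P = 0.0057
det = 0.3789;  x = 0.0099+-0.0348z,  y = -0.0296+0.2234z
sphere 1 gives Az²+Bz+C=0 with A=1.0511, B=0.2762, C=-0.1443;  B²−4AC=0.6830;  roots -0.5245, 0.2617;  negative root z = -0.5245
x = 0.0282, y = -0.1468

(0.0282, -0.1468, -0.5245)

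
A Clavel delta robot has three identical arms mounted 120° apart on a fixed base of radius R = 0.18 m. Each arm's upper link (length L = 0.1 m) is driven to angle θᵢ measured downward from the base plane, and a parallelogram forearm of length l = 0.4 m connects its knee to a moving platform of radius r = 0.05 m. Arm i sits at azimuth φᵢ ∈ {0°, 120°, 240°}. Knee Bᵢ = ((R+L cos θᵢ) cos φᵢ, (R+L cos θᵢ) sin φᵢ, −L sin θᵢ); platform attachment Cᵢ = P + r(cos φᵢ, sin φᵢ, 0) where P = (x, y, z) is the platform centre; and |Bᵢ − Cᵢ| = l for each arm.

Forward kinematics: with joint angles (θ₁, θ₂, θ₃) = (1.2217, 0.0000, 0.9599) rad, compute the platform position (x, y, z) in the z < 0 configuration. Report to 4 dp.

φ1=0.0°: virtual centre (0.1642, 0.0000, -0.0940), radius l
S2 = (0.2300·cos120.0°, 0.2300·sin120.0°, 0.0000) = (-0.1150, 0.1992, 0.0000)
φ3=240.0°: virtual centre (-0.0937, -0.1623, -0.0819), radius l
|S₂|²−|S₁|² = 0.0171;  |S₃|²−|S₁|² = 0.0060
linear system: -0.5584x+0.3984y = 0.0171−0.1879z; -0.5158x+-0.3245y = 0.0060−0.0241z
det = 0.3867;  x = -0.0206+0.1826z,  y = 0.0141+-0.2159z
quadratic in z: (1.0799)z²+(0.1144)z+(-0.1168)=0, √Δ=0.7196 → z ∈ {-0.3861, 0.2802}; z = -0.3861 (taking z<0)
x = -0.0910, y = 0.0975

(-0.0910, 0.0975, -0.3861)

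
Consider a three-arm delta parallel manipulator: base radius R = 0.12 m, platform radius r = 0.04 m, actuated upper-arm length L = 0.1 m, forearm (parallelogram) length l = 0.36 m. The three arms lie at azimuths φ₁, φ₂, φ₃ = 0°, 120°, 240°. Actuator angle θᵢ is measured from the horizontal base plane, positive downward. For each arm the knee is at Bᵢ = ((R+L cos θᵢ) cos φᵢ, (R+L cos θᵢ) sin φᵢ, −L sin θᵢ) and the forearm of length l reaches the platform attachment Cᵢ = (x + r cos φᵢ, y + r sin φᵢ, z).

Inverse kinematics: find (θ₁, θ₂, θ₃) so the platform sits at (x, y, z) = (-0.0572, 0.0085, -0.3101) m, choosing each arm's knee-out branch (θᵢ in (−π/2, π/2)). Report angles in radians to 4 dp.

φ1=0.0° → target in arm frame (-0.0572, 0.0085)
  A=0.1372, B=-0.3101, C=(l²−L²−A²−y'²−z²)/(2L)=0.0227
  θ1 = atan2(B,A) + arccos(C/0.3391) = 0.3495
rotate P by −φ2: (0.0360, 0.0453, -0.3101)
  A=0.0440, B=-0.3101, C=(l²−L²−A²−y'²−z²)/(2L)=0.0972
  θ2 = atan2(B,A) + arccos(C/0.3132) = -0.1746
arm 3 (φ=240.0°): x'=0.0212, y'=-0.0538
  e−x'=0.0588;  (l²−L²−(e−x')²−y'²−z²)/2L = 0.0855
  √(A²+B²)=0.3156;  θ3 = -1.3835+1.2966 ≈ -0.0869

θ₁ = 0.3495, θ₂ = -0.1746, θ₃ = -0.0869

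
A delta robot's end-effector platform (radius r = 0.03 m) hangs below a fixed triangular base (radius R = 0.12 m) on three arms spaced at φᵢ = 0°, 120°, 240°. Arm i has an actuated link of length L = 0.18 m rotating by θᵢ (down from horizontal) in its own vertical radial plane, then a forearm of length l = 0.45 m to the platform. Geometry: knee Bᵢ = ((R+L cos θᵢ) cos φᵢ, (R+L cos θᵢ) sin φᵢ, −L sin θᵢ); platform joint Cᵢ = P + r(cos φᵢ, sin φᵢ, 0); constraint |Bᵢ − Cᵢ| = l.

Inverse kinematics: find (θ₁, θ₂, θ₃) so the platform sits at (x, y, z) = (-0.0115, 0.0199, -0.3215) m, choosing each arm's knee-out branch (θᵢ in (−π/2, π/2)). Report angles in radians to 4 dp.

rotate P by −φ1: (-0.0115, 0.0199, -0.3215)
  e−x'=0.1015;  (l²−L²−(e−x')²−y'²−z²)/2L = 0.1557
  γ=atan2(-0.3215,0.1015)=-1.2650;  ψ=arccos(0.4617)=1.0909;  θ1=γ+ψ≈-0.1741
φ2=120.0° → target in arm frame (0.0230, 0.0000)
  A cos θ + B sin θ = C:  0.0670·cos θ + -0.3215·sin θ = 0.1729
  θ2 = atan2(B,A) + arccos(C/0.3284) = -0.3490
arm 3 (φ=240.0°): x'=-0.0115, y'=-0.0199
  A=0.1015, B=-0.3215, C=(l²−L²−A²−y'²−z²)/(2L)=0.1557
  θ3 = atan2(B,A) + arccos(C/0.3371) = -0.1742

θ₁ = -0.1741, θ₂ = -0.3490, θ₃ = -0.1742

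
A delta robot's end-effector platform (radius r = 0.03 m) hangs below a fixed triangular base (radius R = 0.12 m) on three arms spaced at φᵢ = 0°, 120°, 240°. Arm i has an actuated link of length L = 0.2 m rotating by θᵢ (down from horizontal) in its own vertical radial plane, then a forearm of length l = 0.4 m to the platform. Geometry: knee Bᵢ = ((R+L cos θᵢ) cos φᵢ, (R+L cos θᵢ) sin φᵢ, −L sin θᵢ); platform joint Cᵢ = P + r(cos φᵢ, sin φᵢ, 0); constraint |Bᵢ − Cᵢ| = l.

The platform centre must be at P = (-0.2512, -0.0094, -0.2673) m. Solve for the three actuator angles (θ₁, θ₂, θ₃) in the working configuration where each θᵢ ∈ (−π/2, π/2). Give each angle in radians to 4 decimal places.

θ₁ = 1.3090, θ₂ = -0.0875, θ₃ = -0.1745

arm 1 (φ=0.0°): x'=-0.2512, y'=-0.0094
  e−x'=0.3412;  (l²−L²−(e−x')²−y'²−z²)/2L = -0.1699
  θ1 = atan2(B,A) + arccos(C/0.4334) = 1.3090
φ2=120.0° → target in arm frame (0.1175, 0.2222)
  A=-0.0275, B=-0.2673, C=(l²−L²−A²−y'²−z²)/(2L)=-0.0040
  √(A²+B²)=0.2687;  θ2 = -1.6732+1.5856 ≈ -0.0875
φ3=240.0° → target in arm frame (0.1337, -0.2128)
  A cos θ + B sin θ = C:  -0.0437·cos θ + -0.2673·sin θ = 0.0033
  γ=atan2(-0.2673,-0.0437)=-1.7330;  ψ=arccos(0.0123)=1.5585;  θ3=γ+ψ≈-0.1745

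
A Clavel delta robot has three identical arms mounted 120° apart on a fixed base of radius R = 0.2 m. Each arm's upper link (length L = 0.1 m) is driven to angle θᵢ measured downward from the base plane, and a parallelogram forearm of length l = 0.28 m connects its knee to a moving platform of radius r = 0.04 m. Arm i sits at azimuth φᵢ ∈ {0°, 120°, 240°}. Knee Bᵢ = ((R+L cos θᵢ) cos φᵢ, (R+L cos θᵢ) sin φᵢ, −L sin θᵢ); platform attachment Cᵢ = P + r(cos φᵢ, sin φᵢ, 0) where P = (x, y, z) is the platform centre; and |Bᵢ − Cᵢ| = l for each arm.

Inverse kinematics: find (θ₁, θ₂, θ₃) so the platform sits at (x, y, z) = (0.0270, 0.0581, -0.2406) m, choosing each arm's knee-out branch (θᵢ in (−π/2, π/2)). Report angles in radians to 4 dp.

θ₁ = 0.6981, θ₂ = 0.6107, θ₃ = 1.3962

φ1=0.0° → target in arm frame (0.0270, 0.0581)
  e−x'=0.1330;  (l²−L²−(e−x')²−y'²−z²)/2L = -0.0528
  θ1 = atan2(B,A) + arccos(C/0.2749) = 0.6981
rotate P by −φ2: (0.0368, -0.0524, -0.2406)
  A cos θ + B sin θ = C:  0.1232·cos θ + -0.2406·sin θ = -0.0371
  γ=atan2(-0.2406,0.1232)=-1.0976;  ψ=arccos(-0.1371)=1.7083;  θ2=γ+ψ≈0.6107
rotate P by −φ3: (-0.0638, -0.0057, -0.2406)
  e−x'=0.2238;  (l²−L²−(e−x')²−y'²−z²)/2L = -0.1981
  √(A²+B²)=0.3286;  θ3 = -0.8215+2.2178 ≈ 1.3962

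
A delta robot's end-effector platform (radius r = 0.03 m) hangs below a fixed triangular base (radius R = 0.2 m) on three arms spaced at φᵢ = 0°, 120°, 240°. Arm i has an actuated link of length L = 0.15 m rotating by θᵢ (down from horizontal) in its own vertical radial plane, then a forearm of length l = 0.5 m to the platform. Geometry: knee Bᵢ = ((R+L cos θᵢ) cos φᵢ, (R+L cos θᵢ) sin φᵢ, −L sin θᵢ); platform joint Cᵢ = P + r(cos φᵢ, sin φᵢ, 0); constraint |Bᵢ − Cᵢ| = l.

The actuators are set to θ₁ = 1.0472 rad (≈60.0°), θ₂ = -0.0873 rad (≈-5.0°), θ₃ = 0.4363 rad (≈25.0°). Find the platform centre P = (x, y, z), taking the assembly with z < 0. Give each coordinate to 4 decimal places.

φ1=0.0°: virtual centre (0.2450, 0.0000, -0.1299), radius l
arm 2 at φ=120.0°: e+L cos θ2 = 0.3194;  O2 = (-0.1597, 0.2766, 0.0131)
arm 3 at φ=240.0°: e+L cos θ3 = 0.3059;  O3 = (-0.1530, -0.2650, -0.0634)
subtract pairs → two planes through P
plane₁₂: -0.8094x+0.5533y+0.2860z = 0.0253
det = 0.8693;  x = -0.0286+0.2590z,  y = 0.0039+-0.1380z
quadratic in z: (1.0861)z²+(0.1170)z+(-0.1582)=0, √Δ=0.8374 → z ∈ {-0.4394, 0.3316}; z = -0.4394 (taking z<0)
x = -0.1424, y = 0.0645

(-0.1424, 0.0645, -0.4394)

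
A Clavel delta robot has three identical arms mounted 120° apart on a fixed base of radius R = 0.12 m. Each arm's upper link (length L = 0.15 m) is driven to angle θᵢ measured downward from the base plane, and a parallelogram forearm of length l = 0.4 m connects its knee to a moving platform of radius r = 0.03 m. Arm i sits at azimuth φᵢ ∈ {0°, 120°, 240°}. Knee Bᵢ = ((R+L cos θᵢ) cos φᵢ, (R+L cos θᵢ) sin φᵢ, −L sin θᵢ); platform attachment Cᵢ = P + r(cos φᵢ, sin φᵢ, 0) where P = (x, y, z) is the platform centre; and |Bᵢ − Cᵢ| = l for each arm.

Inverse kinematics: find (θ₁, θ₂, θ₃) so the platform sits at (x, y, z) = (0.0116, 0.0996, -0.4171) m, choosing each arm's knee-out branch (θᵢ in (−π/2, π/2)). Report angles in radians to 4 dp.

φ1=0.0° → target in arm frame (0.0116, 0.0996)
  A cos θ + B sin θ = C:  0.0784·cos θ + -0.4171·sin θ = -0.1751
  γ=atan2(-0.4171,0.0784)=-1.3850;  ψ=arccos(-0.4127)=1.9962;  θ1=γ+ψ≈0.6112
φ2=120.0° → target in arm frame (0.0805, -0.0598)
  e−x'=0.0095;  (l²−L²−(e−x')²−y'²−z²)/2L = -0.1338
  √(A²+B²)=0.4172;  θ2 = -1.5479+1.8973 ≈ 0.3494
φ3=240.0° → target in arm frame (-0.0921, -0.0398)
  A=0.1821, B=-0.4171, C=(l²−L²−A²−y'²−z²)/(2L)=-0.2373
  θ3 = atan2(B,A) + arccos(C/0.4551) = 0.9601

θ₁ = 0.6112, θ₂ = 0.3494, θ₃ = 0.9601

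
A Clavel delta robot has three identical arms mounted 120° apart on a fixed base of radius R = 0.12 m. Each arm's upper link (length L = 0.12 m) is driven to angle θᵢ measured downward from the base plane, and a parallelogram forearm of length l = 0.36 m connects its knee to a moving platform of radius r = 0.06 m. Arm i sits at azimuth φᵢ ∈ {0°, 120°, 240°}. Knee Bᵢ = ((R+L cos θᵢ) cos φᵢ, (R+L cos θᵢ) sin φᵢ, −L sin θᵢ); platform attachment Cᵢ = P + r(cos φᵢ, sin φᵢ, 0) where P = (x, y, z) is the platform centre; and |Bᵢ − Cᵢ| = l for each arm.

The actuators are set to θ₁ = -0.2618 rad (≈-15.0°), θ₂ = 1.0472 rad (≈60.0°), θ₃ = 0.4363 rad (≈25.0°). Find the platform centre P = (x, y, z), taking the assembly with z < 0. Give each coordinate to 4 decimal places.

φ1=0.0°: virtual centre (0.1759, 0.0000, 0.0311), radius l
S2 = (0.1200·cos120.0°, 0.1200·sin120.0°, -0.1039) = (-0.0600, 0.1039, -0.1039)
φ3=240.0°: virtual centre (-0.0844, -0.1461, -0.0507), radius l
|S₂|²−|S₁|² = -0.0067;  |S₃|²−|S₁|² = -0.0009
[-0.4718 0.2078 -0.2700]·P = -0.0067;  [-0.5206 -0.2923 -0.1635]·P = -0.0009
det = 0.2461;  x = 0.0087+-0.4587z,  y = -0.0125+0.2575z
sphere 1 gives Az²+Bz+C=0 with A=1.2767, B=0.0848, C=-0.1005;  B²−4AC=0.5205;  roots -0.3158, 0.2493;  negative root z = -0.3158
x = 0.1535, y = -0.0939

(0.1535, -0.0939, -0.3158)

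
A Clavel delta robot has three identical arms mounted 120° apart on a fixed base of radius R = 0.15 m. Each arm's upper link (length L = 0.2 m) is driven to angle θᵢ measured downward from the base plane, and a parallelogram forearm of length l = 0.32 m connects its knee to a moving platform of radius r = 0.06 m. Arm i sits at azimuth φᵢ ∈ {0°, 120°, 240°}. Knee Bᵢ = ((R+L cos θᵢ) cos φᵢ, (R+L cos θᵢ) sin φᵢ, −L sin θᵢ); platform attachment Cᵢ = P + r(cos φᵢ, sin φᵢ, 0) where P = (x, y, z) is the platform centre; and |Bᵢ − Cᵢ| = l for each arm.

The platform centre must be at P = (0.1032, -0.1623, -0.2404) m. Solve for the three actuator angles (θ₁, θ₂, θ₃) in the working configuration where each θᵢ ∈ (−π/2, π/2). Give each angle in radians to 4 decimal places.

θ₁ = 0.1746, θ₂ = 1.3960, θ₃ = 0.2617

arm 1 (φ=0.0°): x'=0.1032, y'=-0.1623
  e−x'=-0.0132;  (l²−L²−(e−x')²−y'²−z²)/2L = -0.0548
  √(A²+B²)=0.2408;  θ1 = -1.6256+1.8003 ≈ 0.1746
φ2=120.0° → target in arm frame (-0.1922, -0.0082)
  A=0.2822, B=-0.2404, C=(l²−L²−A²−y'²−z²)/(2L)=-0.1877
  γ=atan2(-0.2404,0.2822)=-0.7057;  ψ=arccos(-0.5063)=2.1017;  θ2=γ+ψ≈1.3960
φ3=240.0° → target in arm frame (0.0890, 0.1705)
  A=0.0010, B=-0.2404, C=(l²−L²−A²−y'²−z²)/(2L)=-0.0612
  γ=atan2(-0.2404,0.0010)=-1.5665;  ψ=arccos(-0.2545)=1.8281;  θ3=γ+ψ≈0.2617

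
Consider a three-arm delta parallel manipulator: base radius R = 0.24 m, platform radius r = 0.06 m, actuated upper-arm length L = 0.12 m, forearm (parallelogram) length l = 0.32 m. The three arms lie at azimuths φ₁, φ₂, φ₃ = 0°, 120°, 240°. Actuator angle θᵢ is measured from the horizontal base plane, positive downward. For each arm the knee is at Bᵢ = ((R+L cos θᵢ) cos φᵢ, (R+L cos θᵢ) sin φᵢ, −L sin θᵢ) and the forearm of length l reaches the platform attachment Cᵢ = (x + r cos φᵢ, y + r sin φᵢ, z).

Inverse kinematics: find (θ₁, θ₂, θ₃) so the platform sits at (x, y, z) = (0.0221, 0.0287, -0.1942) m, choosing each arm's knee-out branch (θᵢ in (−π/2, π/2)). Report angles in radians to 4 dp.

θ₁ = 0.2620, θ₂ = 0.3490, θ₃ = 0.7859

arm 1 (φ=0.0°): x'=0.0221, y'=0.0287
  A cos θ + B sin θ = C:  0.1579·cos θ + -0.1942·sin θ = 0.1022
  γ=atan2(-0.1942,0.1579)=-0.8881;  ψ=arccos(0.4084)=1.1501;  θ1=γ+ψ≈0.2620
φ2=120.0° → target in arm frame (0.0138, -0.0335)
  A=0.1662, B=-0.1942, C=(l²−L²−A²−y'²−z²)/(2L)=0.0898
  √(A²+B²)=0.2556;  θ2 = -0.8629+1.2120 ≈ 0.3490
φ3=240.0° → target in arm frame (-0.0359, 0.0048)
  e−x'=0.2159;  (l²−L²−(e−x')²−y'²−z²)/2L = 0.0152
  √(A²+B²)=0.2904;  θ3 = -0.7325+1.5184 ≈ 0.7859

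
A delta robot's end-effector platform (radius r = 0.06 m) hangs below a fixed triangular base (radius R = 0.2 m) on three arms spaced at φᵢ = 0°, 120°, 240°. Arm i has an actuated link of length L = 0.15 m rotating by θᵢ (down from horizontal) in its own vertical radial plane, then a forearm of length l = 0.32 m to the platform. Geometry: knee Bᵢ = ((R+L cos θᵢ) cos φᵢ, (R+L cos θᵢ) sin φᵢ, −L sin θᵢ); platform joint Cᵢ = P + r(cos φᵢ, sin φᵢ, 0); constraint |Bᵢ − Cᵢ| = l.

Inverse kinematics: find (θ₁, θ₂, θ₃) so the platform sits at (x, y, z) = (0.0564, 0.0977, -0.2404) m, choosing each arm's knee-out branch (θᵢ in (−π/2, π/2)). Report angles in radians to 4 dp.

θ₁ = 0.2616, θ₂ = 0.2615, θ₃ = 1.2215

arm 1 (φ=0.0°): x'=0.0564, y'=0.0977
  A cos θ + B sin θ = C:  0.0836·cos θ + -0.2404·sin θ = 0.0186
  √(A²+B²)=0.2545;  θ1 = -1.2361+1.4977 ≈ 0.2616
rotate P by −φ2: (0.0564, -0.0977, -0.2404)
  A cos θ + B sin θ = C:  0.0836·cos θ + -0.2404·sin θ = 0.0186
  √(A²+B²)=0.2545;  θ2 = -1.2362+1.4977 ≈ 0.2615
φ3=240.0° → target in arm frame (-0.1128, 0.0000)
  A cos θ + B sin θ = C:  0.2528·cos θ + -0.2404·sin θ = -0.1394
  θ3 = atan2(B,A) + arccos(C/0.3489) = 1.2215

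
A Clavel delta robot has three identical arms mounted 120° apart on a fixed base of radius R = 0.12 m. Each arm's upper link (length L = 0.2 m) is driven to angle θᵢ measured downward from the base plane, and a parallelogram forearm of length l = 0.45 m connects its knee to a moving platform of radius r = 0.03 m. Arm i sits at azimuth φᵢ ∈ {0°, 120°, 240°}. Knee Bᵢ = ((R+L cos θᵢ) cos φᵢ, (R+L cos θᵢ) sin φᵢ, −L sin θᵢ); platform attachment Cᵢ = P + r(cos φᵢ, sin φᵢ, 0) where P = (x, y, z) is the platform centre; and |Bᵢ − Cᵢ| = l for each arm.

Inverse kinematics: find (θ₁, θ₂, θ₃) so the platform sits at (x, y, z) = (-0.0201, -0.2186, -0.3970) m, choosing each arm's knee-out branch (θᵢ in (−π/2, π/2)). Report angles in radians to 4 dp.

θ₁ = 0.6109, θ₂ = 1.0472, θ₃ = -0.1745

arm 1 (φ=0.0°): x'=-0.0201, y'=-0.2186
  A=0.1101, B=-0.3970, C=(l²−L²−A²−y'²−z²)/(2L)=-0.1375
  γ=atan2(-0.3970,0.1101)=-1.3003;  ψ=arccos(-0.3339)=1.9112;  θ1=γ+ψ≈0.6109
φ2=120.0° → target in arm frame (-0.1793, 0.1267)
  A cos θ + B sin θ = C:  0.2693·cos θ + -0.3970·sin θ = -0.2092
  γ=atan2(-0.3970,0.2693)=-0.9748;  ψ=arccos(-0.4360)=2.0220;  θ2=γ+ψ≈1.0472
rotate P by −φ3: (0.1994, 0.0919, -0.3970)
  A cos θ + B sin θ = C:  -0.1094·cos θ + -0.3970·sin θ = -0.0388
  √(A²+B²)=0.4118;  θ3 = -1.8396+1.6651 ≈ -0.1745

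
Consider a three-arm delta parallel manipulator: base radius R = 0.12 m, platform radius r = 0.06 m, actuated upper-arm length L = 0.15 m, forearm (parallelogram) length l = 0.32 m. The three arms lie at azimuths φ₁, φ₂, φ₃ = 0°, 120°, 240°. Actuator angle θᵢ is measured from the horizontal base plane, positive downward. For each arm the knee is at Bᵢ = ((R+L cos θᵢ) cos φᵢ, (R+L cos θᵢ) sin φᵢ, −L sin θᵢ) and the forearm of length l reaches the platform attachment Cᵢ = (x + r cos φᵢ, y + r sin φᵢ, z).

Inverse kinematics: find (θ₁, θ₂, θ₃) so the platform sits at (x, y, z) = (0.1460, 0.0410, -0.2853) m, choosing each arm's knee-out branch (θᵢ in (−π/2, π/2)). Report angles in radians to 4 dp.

arm 1 (φ=0.0°): x'=0.1460, y'=0.0410
  e−x'=-0.0860;  (l²−L²−(e−x')²−y'²−z²)/2L = -0.0352
  θ1 = atan2(B,A) + arccos(C/0.2980) = -0.1742
φ2=120.0° → target in arm frame (-0.0375, -0.1469)
  e−x'=0.0975;  (l²−L²−(e−x')²−y'²−z²)/2L = -0.1086
  √(A²+B²)=0.3015;  θ2 = -1.2415+1.9394 ≈ 0.6979
rotate P by −φ3: (-0.1085, 0.1059, -0.2853)
  A cos θ + B sin θ = C:  0.1685·cos θ + -0.2853·sin θ = -0.1370
  θ3 = atan2(B,A) + arccos(C/0.3313) = 0.9599

θ₁ = -0.1742, θ₂ = 0.6979, θ₃ = 0.9599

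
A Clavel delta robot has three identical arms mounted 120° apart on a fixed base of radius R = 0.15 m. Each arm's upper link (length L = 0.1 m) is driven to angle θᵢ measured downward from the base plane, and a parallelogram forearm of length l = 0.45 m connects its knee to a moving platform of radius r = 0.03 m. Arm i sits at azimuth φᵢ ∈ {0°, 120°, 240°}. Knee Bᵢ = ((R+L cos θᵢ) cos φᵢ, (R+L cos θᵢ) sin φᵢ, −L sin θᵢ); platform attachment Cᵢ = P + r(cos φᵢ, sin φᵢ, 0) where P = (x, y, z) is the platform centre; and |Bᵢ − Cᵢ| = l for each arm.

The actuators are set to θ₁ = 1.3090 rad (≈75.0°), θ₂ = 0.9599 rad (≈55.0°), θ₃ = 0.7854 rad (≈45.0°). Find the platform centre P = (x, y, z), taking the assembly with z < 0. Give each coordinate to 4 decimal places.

arm 1 at φ=0.0°: ρ1 = 0.1459;  S1 = (0.1459, 0.0000, -0.0966)
S2 = (0.1774·cos120.0°, 0.1774·sin120.0°, -0.0819) = (-0.0887, 0.1536, -0.0819)
φ3=240.0°: virtual centre (-0.0954, -0.1652, -0.0707), radius l
eliminate P² terms by subtracting sphere 1 from 2 and 3
plane₁₂: -0.4691x+0.3072y+0.0294z = 0.0076
det = 0.3032;  x = -0.0191+0.0844z,  y = -0.0046+0.0334z
into |P−S₁|² = l²: 1.0082z² + 0.1650z + -0.1659 = 0;  Δ = 0.6964;  z = -0.4957 or 0.3320 → z<0 root = -0.4957
x = -0.0610, y = -0.0212

(-0.0610, -0.0212, -0.4957)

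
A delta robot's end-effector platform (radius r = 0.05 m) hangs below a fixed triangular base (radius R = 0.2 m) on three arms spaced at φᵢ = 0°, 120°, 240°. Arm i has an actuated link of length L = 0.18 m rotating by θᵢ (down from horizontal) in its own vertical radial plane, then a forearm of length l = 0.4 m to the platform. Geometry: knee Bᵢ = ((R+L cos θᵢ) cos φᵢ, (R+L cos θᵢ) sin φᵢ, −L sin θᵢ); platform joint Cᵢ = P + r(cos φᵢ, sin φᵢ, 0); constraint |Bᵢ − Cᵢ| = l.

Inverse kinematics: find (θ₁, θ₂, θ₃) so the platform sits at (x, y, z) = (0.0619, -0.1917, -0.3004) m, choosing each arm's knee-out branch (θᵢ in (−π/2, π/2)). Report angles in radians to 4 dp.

θ₁ = 0.3488, θ₂ = 1.3963, θ₃ = -0.0874

arm 1 (φ=0.0°): x'=0.0619, y'=-0.1917
  A cos θ + B sin θ = C:  0.0881·cos θ + -0.3004·sin θ = -0.0199
  √(A²+B²)=0.3131;  θ1 = -1.2855+1.6343 ≈ 0.3488
rotate P by −φ2: (-0.1970, 0.0422, -0.3004)
  e−x'=0.3470;  (l²−L²−(e−x')²−y'²−z²)/2L = -0.2356
  √(A²+B²)=0.4589;  θ2 = -0.7136+2.1099 ≈ 1.3963
φ3=240.0° → target in arm frame (0.1351, 0.1495)
  A cos θ + B sin θ = C:  0.0149·cos θ + -0.3004·sin θ = 0.0411
  √(A²+B²)=0.3008;  θ3 = -1.5211+1.4337 ≈ -0.0874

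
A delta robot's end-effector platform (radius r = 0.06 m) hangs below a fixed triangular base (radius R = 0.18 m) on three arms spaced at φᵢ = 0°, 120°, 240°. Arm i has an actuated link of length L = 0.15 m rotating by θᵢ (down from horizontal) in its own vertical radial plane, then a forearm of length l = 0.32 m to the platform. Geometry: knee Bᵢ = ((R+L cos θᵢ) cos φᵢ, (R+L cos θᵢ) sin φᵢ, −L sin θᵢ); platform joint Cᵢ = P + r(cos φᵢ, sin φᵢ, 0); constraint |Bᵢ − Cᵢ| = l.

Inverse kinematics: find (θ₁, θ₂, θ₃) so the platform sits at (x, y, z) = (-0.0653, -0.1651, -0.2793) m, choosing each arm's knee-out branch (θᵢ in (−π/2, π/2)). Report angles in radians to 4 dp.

θ₁ = 1.2215, θ₂ = 1.3962, θ₃ = -0.1746

rotate P by −φ1: (-0.0653, -0.1651, -0.2793)
  A cos θ + B sin θ = C:  0.1853·cos θ + -0.2793·sin θ = -0.1990
  √(A²+B²)=0.3352;  θ1 = -0.9850+2.2065 ≈ 1.2215
φ2=120.0° → target in arm frame (-0.1103, 0.1391)
  e−x'=0.2303;  (l²−L²−(e−x')²−y'²−z²)/2L = -0.2350
  √(A²+B²)=0.3620;  θ2 = -0.8812+2.2774 ≈ 1.3962
arm 3 (φ=240.0°): x'=0.1756, y'=0.0260
  A cos θ + B sin θ = C:  -0.0556·cos θ + -0.2793·sin θ = -0.0063
  √(A²+B²)=0.2848;  θ3 = -1.7674+1.5928 ≈ -0.1746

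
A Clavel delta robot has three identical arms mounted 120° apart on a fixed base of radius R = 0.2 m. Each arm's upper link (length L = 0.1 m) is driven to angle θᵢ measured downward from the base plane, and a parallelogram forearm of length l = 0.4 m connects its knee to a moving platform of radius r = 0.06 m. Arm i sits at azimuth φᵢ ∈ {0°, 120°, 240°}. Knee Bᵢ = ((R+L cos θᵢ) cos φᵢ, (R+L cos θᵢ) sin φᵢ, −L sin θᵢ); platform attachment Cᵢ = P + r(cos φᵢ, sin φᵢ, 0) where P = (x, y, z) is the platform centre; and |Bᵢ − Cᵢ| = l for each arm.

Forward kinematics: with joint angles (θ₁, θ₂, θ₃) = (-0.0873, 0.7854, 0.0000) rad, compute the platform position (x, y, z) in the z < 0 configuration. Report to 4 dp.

φ1=0.0°: virtual centre (0.2396, 0.0000, 0.0087), radius l
arm 2 at φ=120.0°: e+L cos θ2 = 0.2107;  centre 2 = (-0.1054, 0.1825, -0.0707)
arm 3 at φ=240.0°: e+L cos θ3 = 0.2400;  centre 3 = (-0.1200, -0.2078, 0.0000)
subtract pairs → two planes through P
linear system: -0.6899x+0.3650y = -0.0081−-0.1589z; -0.7192x+-0.4157y = 0.0001−-0.0174z
det = 0.5493;  x = 0.0061+-0.1318z,  y = -0.0107+0.1861z
sphere 1 gives Az²+Bz+C=0 with A=1.0520, B=0.0401, C=-0.1053;  B²−4AC=0.4445;  roots -0.3360, 0.2978;  negative root z = -0.3360
x = 0.0503, y = -0.0733

(0.0503, -0.0733, -0.3360)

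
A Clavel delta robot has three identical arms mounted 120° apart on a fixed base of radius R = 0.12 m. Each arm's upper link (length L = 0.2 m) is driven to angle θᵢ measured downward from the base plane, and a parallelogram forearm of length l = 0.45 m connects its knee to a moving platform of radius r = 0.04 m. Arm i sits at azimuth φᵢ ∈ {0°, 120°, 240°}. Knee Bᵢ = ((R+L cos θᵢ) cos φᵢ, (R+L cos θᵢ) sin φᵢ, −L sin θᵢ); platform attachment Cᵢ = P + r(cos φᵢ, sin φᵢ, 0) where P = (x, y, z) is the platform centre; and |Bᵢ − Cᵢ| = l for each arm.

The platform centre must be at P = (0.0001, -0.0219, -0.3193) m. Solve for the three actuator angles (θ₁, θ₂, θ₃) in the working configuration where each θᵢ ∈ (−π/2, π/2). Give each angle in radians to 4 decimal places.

θ₁ = -0.1748, θ₂ = -0.0876, θ₃ = -0.2621

arm 1 (φ=0.0°): x'=0.0001, y'=-0.0219
  A cos θ + B sin θ = C:  0.0799·cos θ + -0.3193·sin θ = 0.1342
  θ1 = atan2(B,A) + arccos(C/0.3291) = -0.1748
arm 2 (φ=120.0°): x'=-0.0190, y'=0.0109
  e−x'=0.0990;  (l²−L²−(e−x')²−y'²−z²)/2L = 0.1266
  γ=atan2(-0.3193,0.0990)=-1.2701;  ψ=arccos(0.3786)=1.1825;  θ2=γ+ψ≈-0.0876
arm 3 (φ=240.0°): x'=0.0189, y'=0.0110
  A cos θ + B sin θ = C:  0.0611·cos θ + -0.3193·sin θ = 0.1417
  √(A²+B²)=0.3251;  θ3 = -1.3818+1.1197 ≈ -0.2621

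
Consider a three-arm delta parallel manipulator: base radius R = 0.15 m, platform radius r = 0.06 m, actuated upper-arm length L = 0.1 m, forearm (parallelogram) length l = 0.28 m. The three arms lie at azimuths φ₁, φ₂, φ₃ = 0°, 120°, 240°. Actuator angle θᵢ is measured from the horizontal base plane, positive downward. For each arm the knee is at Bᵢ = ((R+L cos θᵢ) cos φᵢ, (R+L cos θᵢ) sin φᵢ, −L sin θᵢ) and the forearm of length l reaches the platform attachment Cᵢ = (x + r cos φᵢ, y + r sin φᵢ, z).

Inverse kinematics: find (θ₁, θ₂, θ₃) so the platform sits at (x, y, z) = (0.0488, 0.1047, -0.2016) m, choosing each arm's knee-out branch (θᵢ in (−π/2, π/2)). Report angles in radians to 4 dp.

θ₁ = -0.1741, θ₂ = -0.3489, θ₃ = 1.0470

arm 1 (φ=0.0°): x'=0.0488, y'=0.1047
  A=0.0412, B=-0.2016, C=(l²−L²−A²−y'²−z²)/(2L)=0.0755
  √(A²+B²)=0.2058;  θ1 = -1.3692+1.1952 ≈ -0.1741
arm 2 (φ=120.0°): x'=0.0663, y'=-0.0946
  A cos θ + B sin θ = C:  0.0237·cos θ + -0.2016·sin θ = 0.0912
  √(A²+B²)=0.2030;  θ2 = -1.4536+1.1048 ≈ -0.3489
φ3=240.0° → target in arm frame (-0.1151, -0.0101)
  A=0.2051, B=-0.2016, C=(l²−L²−A²−y'²−z²)/(2L)=-0.0720
  θ3 = atan2(B,A) + arccos(C/0.2876) = 1.0470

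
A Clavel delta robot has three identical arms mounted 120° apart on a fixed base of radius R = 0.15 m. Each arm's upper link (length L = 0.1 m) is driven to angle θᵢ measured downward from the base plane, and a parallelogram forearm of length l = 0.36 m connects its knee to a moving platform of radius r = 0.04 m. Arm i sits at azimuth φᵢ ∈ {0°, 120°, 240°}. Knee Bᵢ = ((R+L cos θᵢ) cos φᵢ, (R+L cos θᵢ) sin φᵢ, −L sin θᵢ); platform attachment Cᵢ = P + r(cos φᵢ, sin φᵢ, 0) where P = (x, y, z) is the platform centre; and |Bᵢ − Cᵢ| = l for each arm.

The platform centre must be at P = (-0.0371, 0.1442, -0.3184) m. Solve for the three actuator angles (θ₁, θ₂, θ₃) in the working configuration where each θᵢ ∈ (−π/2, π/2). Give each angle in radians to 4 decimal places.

φ1=0.0° → target in arm frame (-0.0371, 0.1442)
  A cos θ + B sin θ = C:  0.1471·cos θ + -0.3184·sin θ = -0.1211
  √(A²+B²)=0.3507;  θ1 = -1.1380+1.9232 ≈ 0.7852
arm 2 (φ=120.0°): x'=0.1434, y'=-0.0400
  e−x'=-0.0334;  (l²−L²−(e−x')²−y'²−z²)/2L = 0.0775
  γ=atan2(-0.3184,-0.0334)=-1.6754;  ψ=arccos(0.2422)=1.3262;  θ2=γ+ψ≈-0.3492
rotate P by −φ3: (-0.1063, -0.1042, -0.3184)
  A cos θ + B sin θ = C:  0.2163·cos θ + -0.3184·sin θ = -0.1972
  √(A²+B²)=0.3849;  θ3 = -0.9740+2.1087 ≈ 1.1347

θ₁ = 0.7852, θ₂ = -0.3492, θ₃ = 1.1347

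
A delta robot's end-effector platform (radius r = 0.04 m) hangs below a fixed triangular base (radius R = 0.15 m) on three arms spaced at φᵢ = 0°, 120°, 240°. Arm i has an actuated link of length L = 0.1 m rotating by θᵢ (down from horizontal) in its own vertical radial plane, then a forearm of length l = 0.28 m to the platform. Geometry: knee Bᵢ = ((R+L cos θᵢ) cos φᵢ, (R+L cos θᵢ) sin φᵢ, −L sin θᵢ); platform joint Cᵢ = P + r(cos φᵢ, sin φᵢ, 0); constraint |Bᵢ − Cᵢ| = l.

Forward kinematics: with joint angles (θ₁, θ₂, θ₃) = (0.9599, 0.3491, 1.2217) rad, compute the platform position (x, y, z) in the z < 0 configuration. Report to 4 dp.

arm 1 at φ=0.0°: e+L cos θ1 = 0.1674;  O1 = (0.1674, 0.0000, -0.0819)
O2 = (0.2040·cos120.0°, 0.2040·sin120.0°, -0.0342) = (-0.1020, 0.1766, -0.0342)
arm 3 at φ=240.0°: e+L cos θ3 = 0.1442;  O3 = (-0.0721, -0.1249, -0.0940)
subtract pairs → two planes through P
linear system: -0.5387x+0.3533y = 0.0081−0.0954z; -0.4789x+-0.2498y = -0.0051−-0.0241z
det = 0.3037;  x = -0.0007+0.0504z,  y = 0.0217+-0.1932z
sphere 1 gives Az²+Bz+C=0 with A=1.0399, B=0.1385, C=-0.0430;  B²−4AC=0.1979;  roots -0.2805, 0.1473;  negative root z = -0.2805
x = -0.0148, y = 0.0759

(-0.0148, 0.0759, -0.2805)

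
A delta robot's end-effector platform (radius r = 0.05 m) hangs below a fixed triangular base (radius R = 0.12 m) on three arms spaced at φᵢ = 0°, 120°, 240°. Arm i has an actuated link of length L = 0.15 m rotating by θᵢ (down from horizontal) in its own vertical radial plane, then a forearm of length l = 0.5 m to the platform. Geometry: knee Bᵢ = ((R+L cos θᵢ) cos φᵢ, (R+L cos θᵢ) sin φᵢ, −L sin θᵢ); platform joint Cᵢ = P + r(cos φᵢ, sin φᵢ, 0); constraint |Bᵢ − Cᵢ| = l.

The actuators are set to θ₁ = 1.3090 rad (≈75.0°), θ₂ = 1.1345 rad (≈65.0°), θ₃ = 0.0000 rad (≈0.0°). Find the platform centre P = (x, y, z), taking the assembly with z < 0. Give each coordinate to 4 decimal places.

arm 1 at φ=0.0°: ρ1 = 0.1088;  S1 = (0.1088, 0.0000, -0.1449)
arm 2 at φ=120.0°: ρ2 = 0.1334;  S2 = (-0.0667, 0.1155, -0.1359)
arm 3 at φ=240.0°: ρ3 = 0.2200;  S3 = (-0.1100, -0.1905, 0.0000)
subtract pairs → two planes through P
plane₁₂: -0.3510x+0.2310y+0.0179z = 0.0034
det = 0.2349;  x = -0.0209+0.3141z,  y = -0.0169+0.3998z
quadratic in z: (1.2584)z²+(0.1948)z+(-0.2119)=0, √Δ=1.0510 → z ∈ {-0.4950, 0.3402}; z = -0.4950 (taking z<0)
x = -0.1763, y = -0.2147

(-0.1763, -0.2147, -0.4950)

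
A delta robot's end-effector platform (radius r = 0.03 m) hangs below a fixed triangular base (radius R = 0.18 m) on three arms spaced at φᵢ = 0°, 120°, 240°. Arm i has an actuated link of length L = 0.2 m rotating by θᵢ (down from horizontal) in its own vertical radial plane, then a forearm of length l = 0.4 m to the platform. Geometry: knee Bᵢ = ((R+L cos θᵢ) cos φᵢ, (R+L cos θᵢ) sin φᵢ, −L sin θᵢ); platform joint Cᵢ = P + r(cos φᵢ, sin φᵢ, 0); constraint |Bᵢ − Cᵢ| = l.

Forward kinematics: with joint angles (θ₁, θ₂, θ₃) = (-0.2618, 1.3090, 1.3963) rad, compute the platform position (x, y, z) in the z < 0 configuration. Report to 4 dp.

centre 1 = (0.3432·cos0.0°, 0.3432·sin0.0°, 0.0518) = (0.3432, 0.0000, 0.0518)
arm 2 at φ=120.0°: ρ2 = 0.2018;  centre 2 = (-0.1009, 0.1747, -0.1932)
arm 3 at φ=240.0°: ρ3 = 0.1847;  centre 3 = (-0.0924, -0.1600, -0.1970)
eliminate P² terms by subtracting sphere 1 from 2 and 3
[-0.8881 0.3495 -0.4899]·P = -0.0424;  [-0.8711 -0.3199 -0.4975]·P = -0.0475
det = 0.5886;  x = 0.0513+-0.5617z,  y = 0.0089+-0.0256z
sphere 1 gives Az²+Bz+C=0 with A=1.3161, B=0.2239, C=-0.0720;  B²−4AC=0.4294;  roots -0.3340, 0.1639;  negative root z = -0.3340
x = 0.2389, y = 0.0175

(0.2389, 0.0175, -0.3340)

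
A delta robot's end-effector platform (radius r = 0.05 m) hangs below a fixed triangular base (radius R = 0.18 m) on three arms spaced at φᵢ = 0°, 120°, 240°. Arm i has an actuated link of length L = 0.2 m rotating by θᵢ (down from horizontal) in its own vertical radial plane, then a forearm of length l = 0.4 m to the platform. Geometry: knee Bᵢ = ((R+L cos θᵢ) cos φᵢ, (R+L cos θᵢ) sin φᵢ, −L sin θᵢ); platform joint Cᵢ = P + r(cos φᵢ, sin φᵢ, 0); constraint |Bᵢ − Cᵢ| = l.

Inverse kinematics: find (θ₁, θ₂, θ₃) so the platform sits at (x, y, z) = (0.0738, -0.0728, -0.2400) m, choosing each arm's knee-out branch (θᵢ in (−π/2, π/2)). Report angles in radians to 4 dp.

θ₁ = -0.3489, θ₂ = 0.6980, θ₃ = -0.0001

φ1=0.0° → target in arm frame (0.0738, -0.0728)
  A=0.0562, B=-0.2400, C=(l²−L²−A²−y'²−z²)/(2L)=0.1349
  γ=atan2(-0.2400,0.0562)=-1.3408;  ψ=arccos(0.5471)=0.9919;  θ1=γ+ψ≈-0.3489
rotate P by −φ2: (-0.0999, -0.0275, -0.2400)
  A=0.2299, B=-0.2400, C=(l²−L²−A²−y'²−z²)/(2L)=0.0219
  γ=atan2(-0.2400,0.2299)=-0.8068;  ψ=arccos(0.0659)=1.5048;  θ2=γ+ψ≈0.6980
rotate P by −φ3: (0.0261, 0.1003, -0.2400)
  A cos θ + B sin θ = C:  0.1039·cos θ + -0.2400·sin θ = 0.1039
  γ=atan2(-0.2400,0.1039)=-1.1624;  ψ=arccos(0.3972)=1.1623;  θ3=γ+ψ≈-0.0001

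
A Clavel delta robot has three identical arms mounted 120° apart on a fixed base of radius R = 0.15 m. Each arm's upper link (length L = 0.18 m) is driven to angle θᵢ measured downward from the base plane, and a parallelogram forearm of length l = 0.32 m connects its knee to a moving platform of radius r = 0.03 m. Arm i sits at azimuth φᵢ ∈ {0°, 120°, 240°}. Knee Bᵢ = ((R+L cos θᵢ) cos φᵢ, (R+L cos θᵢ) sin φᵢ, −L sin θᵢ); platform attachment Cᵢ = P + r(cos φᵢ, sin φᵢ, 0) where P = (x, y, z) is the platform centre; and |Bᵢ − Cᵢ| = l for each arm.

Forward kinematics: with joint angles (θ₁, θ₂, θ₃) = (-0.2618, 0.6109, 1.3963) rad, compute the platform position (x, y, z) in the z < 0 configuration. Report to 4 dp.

(0.1385, 0.1041, -0.2130)

O1 = (0.2939·cos0.0°, 0.2939·sin0.0°, 0.0466) = (0.2939, 0.0000, 0.0466)
arm 2 at φ=120.0°: ρ2 = 0.2674;  O2 = (-0.1337, 0.2316, -0.1032)
arm 3 at φ=240.0°: ρ3 = 0.1513;  O3 = (-0.0756, -0.1310, -0.1773)
subtract pairs → two planes through P
[-0.8552 0.4632 -0.2997]·P = -0.0063;  [-0.7390 -0.2620 -0.4477]·P = -0.0342
det = 0.5663;  x = 0.0309+-0.5048z,  y = 0.0434+-0.2850z
sphere 1 gives Az²+Bz+C=0 with A=1.3361, B=0.1475, C=-0.0292;  B²−4AC=0.1779;  roots -0.2130, 0.1026;  negative root z = -0.2130
x = 0.1385, y = 0.1041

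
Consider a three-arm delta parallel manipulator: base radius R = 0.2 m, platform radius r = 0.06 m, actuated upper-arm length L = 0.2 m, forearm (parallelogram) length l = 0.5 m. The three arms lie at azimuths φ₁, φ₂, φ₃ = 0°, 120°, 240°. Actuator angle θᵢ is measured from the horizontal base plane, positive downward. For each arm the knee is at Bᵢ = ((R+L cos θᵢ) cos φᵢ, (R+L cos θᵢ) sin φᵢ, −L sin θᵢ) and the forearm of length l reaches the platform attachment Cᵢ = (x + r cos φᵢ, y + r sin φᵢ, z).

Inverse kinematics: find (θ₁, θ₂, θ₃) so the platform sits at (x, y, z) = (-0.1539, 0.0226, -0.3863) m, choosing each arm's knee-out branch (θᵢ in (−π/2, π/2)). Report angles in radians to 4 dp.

rotate P by −φ1: (-0.1539, 0.0226, -0.3863)
  A=0.2939, B=-0.3863, C=(l²−L²−A²−y'²−z²)/(2L)=-0.0653
  γ=atan2(-0.3863,0.2939)=-0.9204;  ψ=arccos(-0.1345)=1.7057;  θ1=γ+ψ≈0.7853
arm 2 (φ=120.0°): x'=0.0965, y'=0.1220
  A=0.0435, B=-0.3863, C=(l²−L²−A²−y'²−z²)/(2L)=0.1100
  √(A²+B²)=0.3887;  θ2 = -1.4587+1.2839 ≈ -0.1748
arm 3 (φ=240.0°): x'=0.0574, y'=-0.1446
  e−x'=0.0826;  (l²−L²−(e−x')²−y'²−z²)/2L = 0.0826
  γ=atan2(-0.3863,0.0826)=-1.3601;  ψ=arccos(0.2091)=1.3601;  θ3=γ+ψ≈0.0000

θ₁ = 0.7853, θ₂ = -0.1748, θ₃ = 0.0000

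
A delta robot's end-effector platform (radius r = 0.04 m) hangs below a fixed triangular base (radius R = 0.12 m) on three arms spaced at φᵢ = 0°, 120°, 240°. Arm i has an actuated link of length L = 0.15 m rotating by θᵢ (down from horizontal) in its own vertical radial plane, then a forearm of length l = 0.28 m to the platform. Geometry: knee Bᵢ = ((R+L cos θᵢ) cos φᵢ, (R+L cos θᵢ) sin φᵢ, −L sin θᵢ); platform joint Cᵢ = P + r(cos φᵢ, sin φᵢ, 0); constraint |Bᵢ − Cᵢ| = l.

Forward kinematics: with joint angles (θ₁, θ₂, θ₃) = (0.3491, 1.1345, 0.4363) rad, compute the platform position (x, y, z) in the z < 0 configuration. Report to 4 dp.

(0.0604, -0.0871, -0.2635)

O1 = (0.2210·cos0.0°, 0.2210·sin0.0°, -0.0513) = (0.2210, 0.0000, -0.0513)
arm 2 at φ=120.0°: e+L cos θ2 = 0.1434;  O2 = (-0.0717, 0.1242, -0.1359)
φ3=240.0°: virtual centre (-0.1080, -0.1870, -0.0634), radius l
subtract pairs → two planes through P
plane₁₂: -0.5853x+0.2484y+-0.1693z = -0.0124
Cramer: x(z) = 0.0127-0.1813z;  y(z) = -0.0201+0.2543z
into |P−O₁|² = l²: 1.0975z² + 0.1679z + -0.0320 = 0;  Δ = 0.1686;  z = -0.2635 or 0.1106 → z<0 root = -0.2635
x = 0.0604, y = -0.0871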